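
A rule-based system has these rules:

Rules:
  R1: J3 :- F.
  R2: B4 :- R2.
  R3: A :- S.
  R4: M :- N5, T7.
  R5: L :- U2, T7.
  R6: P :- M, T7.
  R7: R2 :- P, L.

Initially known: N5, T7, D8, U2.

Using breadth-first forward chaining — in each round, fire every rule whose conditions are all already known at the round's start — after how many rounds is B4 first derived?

4

Round 1 — R4, R5, derive M, L.
Round 2 — R6, derive P.
Round 3 — R7, derive R2.
Round 4 — R2, derive B4.
B4 first appears in round 4.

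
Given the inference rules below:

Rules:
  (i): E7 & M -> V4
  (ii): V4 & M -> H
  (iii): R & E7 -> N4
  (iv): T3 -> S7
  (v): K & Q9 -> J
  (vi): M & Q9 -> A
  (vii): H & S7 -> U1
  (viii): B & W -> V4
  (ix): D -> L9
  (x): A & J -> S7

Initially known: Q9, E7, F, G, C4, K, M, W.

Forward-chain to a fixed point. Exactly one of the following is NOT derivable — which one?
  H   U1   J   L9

L9

Round 1: (i) [E7 & M -> V4]; (v) [K & Q9 -> J]; (vi) [M & Q9 -> A]. New: V4, J, A.
Round 2: (ii) [V4 & M -> H]; (x) [A & J -> S7]. New: H, S7.
Round 3: (vii) [H & S7 -> U1]. New: U1.
Derived: H (round 2), U1 (round 3), J (round 1). L9 never appears in any round.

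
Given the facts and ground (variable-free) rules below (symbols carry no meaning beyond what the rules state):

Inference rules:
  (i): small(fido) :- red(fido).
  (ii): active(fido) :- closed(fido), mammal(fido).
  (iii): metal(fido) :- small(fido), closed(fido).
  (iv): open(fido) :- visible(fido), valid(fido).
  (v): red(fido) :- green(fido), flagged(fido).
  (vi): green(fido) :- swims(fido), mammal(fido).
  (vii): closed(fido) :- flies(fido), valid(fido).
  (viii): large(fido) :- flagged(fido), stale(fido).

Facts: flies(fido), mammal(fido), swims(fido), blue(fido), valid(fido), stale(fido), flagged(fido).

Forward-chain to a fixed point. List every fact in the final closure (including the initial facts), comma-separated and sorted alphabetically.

Round 1: (vi) [green(fido) :- swims(fido), mammal(fido).]; (vii) [closed(fido) :- flies(fido), valid(fido).]; (viii) [large(fido) :- flagged(fido), stale(fido).]. New: green(fido), closed(fido), large(fido).
Round 2: (ii) [active(fido) :- closed(fido), mammal(fido).]; (v) [red(fido) :- green(fido), flagged(fido).]. New: active(fido), red(fido).
Round 3: (i) [small(fido) :- red(fido).]. New: small(fido).
Round 4: (iii) [metal(fido) :- small(fido), closed(fido).]. New: metal(fido).

active(fido), blue(fido), closed(fido), flagged(fido), flies(fido), green(fido), large(fido), mammal(fido), metal(fido), red(fido), small(fido), stale(fido), swims(fido), valid(fido)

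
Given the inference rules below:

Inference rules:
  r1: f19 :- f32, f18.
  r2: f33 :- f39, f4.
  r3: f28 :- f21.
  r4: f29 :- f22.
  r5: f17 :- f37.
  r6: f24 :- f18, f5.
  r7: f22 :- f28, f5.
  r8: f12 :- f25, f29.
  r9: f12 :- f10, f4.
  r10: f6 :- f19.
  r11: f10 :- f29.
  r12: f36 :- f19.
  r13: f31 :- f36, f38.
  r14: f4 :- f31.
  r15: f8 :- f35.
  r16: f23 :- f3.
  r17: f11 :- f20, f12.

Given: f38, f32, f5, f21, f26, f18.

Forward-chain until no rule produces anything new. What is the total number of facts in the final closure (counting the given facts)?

Round 1: r1 [f19 :- f32, f18.]; r3 [f28 :- f21.]; r6 [f24 :- f18, f5.]. New: f19, f28, f24.
Round 2: r7 [f22 :- f28, f5.]; r10 [f6 :- f19.]; r12 [f36 :- f19.]. New: f22, f6, f36.
Round 3: r4 [f29 :- f22.]; r13 [f31 :- f36, f38.]. New: f29, f31.
Round 4: r11 [f10 :- f29.]; r14 [f4 :- f31.]. New: f10, f4.
Round 5: r9 [f12 :- f10, f4.]. New: f12.
Closure: {f10, f12, f18, f19, f21, f22, f24, f26, f28, f29, f31, f32, f36, f38, f4, f5, f6} — 17 facts.

17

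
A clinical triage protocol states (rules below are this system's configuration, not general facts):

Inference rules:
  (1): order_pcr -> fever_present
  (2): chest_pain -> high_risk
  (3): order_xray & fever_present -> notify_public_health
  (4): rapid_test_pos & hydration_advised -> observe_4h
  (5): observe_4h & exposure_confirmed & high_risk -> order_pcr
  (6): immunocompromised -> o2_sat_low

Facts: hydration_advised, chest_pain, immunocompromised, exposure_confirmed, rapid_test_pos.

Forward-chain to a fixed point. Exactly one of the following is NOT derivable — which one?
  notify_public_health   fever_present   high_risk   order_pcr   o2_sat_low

notify_public_health

Round 1: (2) [chest_pain -> high_risk]; (4) [rapid_test_pos & hydration_advised -> observe_4h]; (6) [immunocompromised -> o2_sat_low]. Adds high_risk, observe_4h, o2_sat_low.
Round 2: (5) [observe_4h & exposure_confirmed & high_risk -> order_pcr]. Adds order_pcr.
Round 3: (1) [order_pcr -> fever_present]. Adds fever_present.
Derived: o2_sat_low (round 1), order_pcr (round 2), fever_present (round 3), high_risk (round 1). notify_public_health never appears in any round.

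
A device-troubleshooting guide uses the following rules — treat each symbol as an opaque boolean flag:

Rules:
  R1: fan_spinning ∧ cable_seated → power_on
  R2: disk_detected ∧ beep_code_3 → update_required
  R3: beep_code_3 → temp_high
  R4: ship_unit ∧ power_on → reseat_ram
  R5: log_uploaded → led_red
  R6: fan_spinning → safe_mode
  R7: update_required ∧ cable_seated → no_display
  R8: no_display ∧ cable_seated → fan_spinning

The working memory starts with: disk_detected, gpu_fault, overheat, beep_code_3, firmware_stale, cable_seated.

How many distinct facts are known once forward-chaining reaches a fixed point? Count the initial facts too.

12

Round 1: R2 [disk_detected ∧ beep_code_3 → update_required]; R3 [beep_code_3 → temp_high]. Adds update_required, temp_high.
Round 2: R7 [update_required ∧ cable_seated → no_display]. Adds no_display.
Round 3: R8 [no_display ∧ cable_seated → fan_spinning]. Adds fan_spinning.
Round 4: R1 [fan_spinning ∧ cable_seated → power_on]; R6 [fan_spinning → safe_mode]. Adds power_on, safe_mode.
Closure: {beep_code_3, cable_seated, disk_detected, fan_spinning, firmware_stale, gpu_fault, no_display, overheat, power_on, safe_mode, temp_high, update_required} — 12 facts.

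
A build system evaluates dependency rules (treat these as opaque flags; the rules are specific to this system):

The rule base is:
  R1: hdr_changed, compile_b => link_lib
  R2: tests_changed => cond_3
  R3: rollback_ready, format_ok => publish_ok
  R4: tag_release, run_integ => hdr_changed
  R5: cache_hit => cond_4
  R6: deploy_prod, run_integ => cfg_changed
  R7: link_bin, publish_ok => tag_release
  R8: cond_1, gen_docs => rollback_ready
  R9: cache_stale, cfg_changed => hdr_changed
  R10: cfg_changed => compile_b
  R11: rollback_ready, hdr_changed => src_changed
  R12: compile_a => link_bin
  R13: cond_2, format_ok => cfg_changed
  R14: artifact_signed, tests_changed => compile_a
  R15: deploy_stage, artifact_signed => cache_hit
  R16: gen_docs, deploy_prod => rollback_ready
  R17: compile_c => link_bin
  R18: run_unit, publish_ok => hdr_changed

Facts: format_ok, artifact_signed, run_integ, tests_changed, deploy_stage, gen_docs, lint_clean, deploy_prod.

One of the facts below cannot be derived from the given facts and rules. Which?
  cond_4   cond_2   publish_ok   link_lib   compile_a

cond_2

Round 1 fires R2, R6, R14, R15, R16, giving cond_3, cfg_changed, compile_a, cache_hit, rollback_ready.
Round 2 fires R3, R5, R10, R12, giving publish_ok, cond_4, compile_b, link_bin.
Round 3 fires R7, giving tag_release.
Round 4 fires R4, giving hdr_changed.
Round 5 fires R1, R11, giving link_lib, src_changed.
Derived: compile_a (round 1), publish_ok (round 2), link_lib (round 5), cond_4 (round 2). cond_2 never appears in any round.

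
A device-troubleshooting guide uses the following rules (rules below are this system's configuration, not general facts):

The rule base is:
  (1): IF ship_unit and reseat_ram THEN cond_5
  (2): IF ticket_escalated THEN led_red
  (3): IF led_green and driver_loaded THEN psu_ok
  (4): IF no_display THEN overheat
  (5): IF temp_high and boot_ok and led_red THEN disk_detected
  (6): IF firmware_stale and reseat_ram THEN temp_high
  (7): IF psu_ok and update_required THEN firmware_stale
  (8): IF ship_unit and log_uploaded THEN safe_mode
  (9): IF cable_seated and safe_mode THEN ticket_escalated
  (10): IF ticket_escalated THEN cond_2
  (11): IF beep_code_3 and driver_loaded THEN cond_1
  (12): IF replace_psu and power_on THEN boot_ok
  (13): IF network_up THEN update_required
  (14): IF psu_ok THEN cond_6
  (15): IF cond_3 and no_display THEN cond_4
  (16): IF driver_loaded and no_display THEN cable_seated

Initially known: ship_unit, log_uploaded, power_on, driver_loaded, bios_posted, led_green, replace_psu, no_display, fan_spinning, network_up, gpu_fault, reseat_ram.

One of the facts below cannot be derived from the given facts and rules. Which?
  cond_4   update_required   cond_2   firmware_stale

cond_4

Round 1 fires (1), (3), (4), (8), (12), (13), (16), giving cond_5, psu_ok, overheat, safe_mode, boot_ok, update_required, cable_seated.
Round 2 fires (7), (9), (14), giving firmware_stale, ticket_escalated, cond_6.
Round 3 fires (2), (6), (10), giving led_red, temp_high, cond_2.
Round 4 fires (5), giving disk_detected.
Derived: firmware_stale (round 2), cond_2 (round 3), update_required (round 1). cond_4 never appears in any round.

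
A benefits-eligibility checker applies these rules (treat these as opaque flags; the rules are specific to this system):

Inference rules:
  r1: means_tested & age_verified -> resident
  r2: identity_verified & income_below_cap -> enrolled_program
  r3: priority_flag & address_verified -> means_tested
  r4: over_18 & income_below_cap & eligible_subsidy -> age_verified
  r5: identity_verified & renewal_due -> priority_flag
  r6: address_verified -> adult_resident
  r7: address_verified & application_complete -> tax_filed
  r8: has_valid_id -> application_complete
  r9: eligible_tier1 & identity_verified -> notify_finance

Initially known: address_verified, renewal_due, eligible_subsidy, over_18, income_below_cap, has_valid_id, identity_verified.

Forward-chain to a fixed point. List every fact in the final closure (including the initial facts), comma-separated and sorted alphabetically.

Round 1 fires r2, r4, r5, r6, r8, giving enrolled_program, age_verified, priority_flag, adult_resident, application_complete.
Round 2 fires r3, r7, giving means_tested, tax_filed.
Round 3 fires r1, giving resident.

address_verified, adult_resident, age_verified, application_complete, eligible_subsidy, enrolled_program, has_valid_id, identity_verified, income_below_cap, means_tested, over_18, priority_flag, renewal_due, resident, tax_filed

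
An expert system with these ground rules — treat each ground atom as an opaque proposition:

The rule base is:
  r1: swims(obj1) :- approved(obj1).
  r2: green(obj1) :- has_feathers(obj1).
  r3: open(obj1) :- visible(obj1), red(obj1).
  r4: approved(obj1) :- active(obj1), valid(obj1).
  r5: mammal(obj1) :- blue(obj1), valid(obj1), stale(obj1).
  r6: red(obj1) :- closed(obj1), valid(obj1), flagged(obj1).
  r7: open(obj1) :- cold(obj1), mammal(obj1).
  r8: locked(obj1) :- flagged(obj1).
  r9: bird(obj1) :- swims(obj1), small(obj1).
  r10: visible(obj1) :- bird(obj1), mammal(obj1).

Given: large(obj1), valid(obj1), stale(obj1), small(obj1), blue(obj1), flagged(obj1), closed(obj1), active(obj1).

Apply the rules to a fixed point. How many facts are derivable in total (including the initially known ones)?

16

Round 1 fires r4, r5, r6, r8, giving approved(obj1), mammal(obj1), red(obj1), locked(obj1).
Round 2 fires r1, giving swims(obj1).
Round 3 fires r9, giving bird(obj1).
Round 4 fires r10, giving visible(obj1).
Round 5 fires r3, giving open(obj1).
Closure: {active(obj1), approved(obj1), bird(obj1), blue(obj1), closed(obj1), flagged(obj1), large(obj1), locked(obj1), mammal(obj1), open(obj1), red(obj1), small(obj1), stale(obj1), swims(obj1), valid(obj1), visible(obj1)} — 16 facts.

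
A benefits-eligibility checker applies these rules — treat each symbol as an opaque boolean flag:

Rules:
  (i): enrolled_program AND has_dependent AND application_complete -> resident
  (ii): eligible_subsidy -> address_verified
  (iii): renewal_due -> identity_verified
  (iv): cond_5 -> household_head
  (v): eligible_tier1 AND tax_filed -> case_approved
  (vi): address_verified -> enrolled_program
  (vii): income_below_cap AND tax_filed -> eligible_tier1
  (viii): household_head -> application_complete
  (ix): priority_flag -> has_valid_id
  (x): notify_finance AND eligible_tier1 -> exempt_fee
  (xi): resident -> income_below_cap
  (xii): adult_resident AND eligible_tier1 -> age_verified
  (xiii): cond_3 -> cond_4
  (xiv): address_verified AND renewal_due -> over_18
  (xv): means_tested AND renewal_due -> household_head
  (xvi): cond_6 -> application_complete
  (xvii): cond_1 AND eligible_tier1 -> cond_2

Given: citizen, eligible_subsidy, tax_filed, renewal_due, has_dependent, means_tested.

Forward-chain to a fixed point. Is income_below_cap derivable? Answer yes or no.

yes

Round 1 — (ii), (iii), (xv), derive address_verified, identity_verified, household_head.
Round 2 — (vi), (viii), (xiv), derive enrolled_program, application_complete, over_18.
Round 3 — (i), derive resident.
Round 4 — (xi), derive income_below_cap.
Round 5 — (vii), derive eligible_tier1.
Round 6 — (v), derive case_approved.
income_below_cap appears in round 4, so it is derivable.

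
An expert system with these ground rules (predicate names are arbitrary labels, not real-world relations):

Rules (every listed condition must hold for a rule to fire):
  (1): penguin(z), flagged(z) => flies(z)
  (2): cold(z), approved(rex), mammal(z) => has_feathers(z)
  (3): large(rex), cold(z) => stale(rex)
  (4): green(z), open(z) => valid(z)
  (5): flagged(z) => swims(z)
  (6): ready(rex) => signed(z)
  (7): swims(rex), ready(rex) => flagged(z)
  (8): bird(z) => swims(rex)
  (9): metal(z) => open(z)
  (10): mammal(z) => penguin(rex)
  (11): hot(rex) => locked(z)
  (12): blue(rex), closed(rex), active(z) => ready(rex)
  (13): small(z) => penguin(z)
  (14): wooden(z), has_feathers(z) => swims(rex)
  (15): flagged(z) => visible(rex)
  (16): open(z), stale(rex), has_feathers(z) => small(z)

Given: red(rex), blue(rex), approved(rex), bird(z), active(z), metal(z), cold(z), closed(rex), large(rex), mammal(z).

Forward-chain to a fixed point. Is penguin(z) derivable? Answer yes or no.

Round 1 fires (2), (3), (8), (9), (10), (12), giving has_feathers(z), stale(rex), swims(rex), open(z), penguin(rex), ready(rex).
Round 2 fires (6), (7), (16), giving signed(z), flagged(z), small(z).
Round 3 fires (5), (13), (15), giving swims(z), penguin(z), visible(rex).
Round 4 fires (1), giving flies(z).
penguin(z) appears in round 3, so it is derivable.

yes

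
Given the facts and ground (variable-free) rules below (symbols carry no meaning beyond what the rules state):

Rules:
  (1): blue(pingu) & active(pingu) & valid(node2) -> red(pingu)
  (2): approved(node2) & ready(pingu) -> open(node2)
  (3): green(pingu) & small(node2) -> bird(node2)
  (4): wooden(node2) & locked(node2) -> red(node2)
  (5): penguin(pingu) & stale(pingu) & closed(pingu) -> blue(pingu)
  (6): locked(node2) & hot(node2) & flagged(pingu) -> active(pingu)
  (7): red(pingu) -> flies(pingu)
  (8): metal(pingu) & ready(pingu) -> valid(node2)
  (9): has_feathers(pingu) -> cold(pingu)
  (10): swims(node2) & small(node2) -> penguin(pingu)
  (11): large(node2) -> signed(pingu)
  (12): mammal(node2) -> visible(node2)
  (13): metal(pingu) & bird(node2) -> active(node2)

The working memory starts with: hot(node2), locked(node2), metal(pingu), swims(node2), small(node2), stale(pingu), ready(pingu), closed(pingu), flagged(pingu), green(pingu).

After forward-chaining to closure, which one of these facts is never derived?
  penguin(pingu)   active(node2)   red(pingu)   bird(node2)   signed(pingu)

signed(pingu)

Round 1 — (3), (6), (8), (10), derive bird(node2), active(pingu), valid(node2), penguin(pingu).
Round 2 — (5), (13), derive blue(pingu), active(node2).
Round 3 — (1), derive red(pingu).
Round 4 — (7), derive flies(pingu).
Derived: red(pingu) (round 3), active(node2) (round 2), bird(node2) (round 1), penguin(pingu) (round 1). signed(pingu) never appears in any round.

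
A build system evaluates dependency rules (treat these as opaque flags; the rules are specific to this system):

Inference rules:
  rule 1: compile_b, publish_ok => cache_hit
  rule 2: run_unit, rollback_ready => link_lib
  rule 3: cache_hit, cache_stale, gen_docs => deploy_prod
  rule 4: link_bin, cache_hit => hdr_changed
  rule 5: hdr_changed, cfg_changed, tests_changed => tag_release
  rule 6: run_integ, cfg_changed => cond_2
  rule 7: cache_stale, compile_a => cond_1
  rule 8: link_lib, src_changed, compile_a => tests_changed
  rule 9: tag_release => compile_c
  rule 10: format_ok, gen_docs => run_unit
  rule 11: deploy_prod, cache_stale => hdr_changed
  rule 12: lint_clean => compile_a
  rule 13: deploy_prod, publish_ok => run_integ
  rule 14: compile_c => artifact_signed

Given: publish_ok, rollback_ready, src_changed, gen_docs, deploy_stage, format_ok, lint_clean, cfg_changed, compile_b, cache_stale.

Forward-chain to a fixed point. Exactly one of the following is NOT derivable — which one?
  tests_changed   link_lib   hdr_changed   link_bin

link_bin

Round 1 fires rule 1, rule 10, rule 12, giving cache_hit, run_unit, compile_a.
Round 2 fires rule 2, rule 3, rule 7, giving link_lib, deploy_prod, cond_1.
Round 3 fires rule 8, rule 11, rule 13, giving tests_changed, hdr_changed, run_integ.
Round 4 fires rule 5, rule 6, giving tag_release, cond_2.
Round 5 fires rule 9, giving compile_c.
Round 6 fires rule 14, giving artifact_signed.
Derived: tests_changed (round 3), hdr_changed (round 3), link_lib (round 2). link_bin never appears in any round.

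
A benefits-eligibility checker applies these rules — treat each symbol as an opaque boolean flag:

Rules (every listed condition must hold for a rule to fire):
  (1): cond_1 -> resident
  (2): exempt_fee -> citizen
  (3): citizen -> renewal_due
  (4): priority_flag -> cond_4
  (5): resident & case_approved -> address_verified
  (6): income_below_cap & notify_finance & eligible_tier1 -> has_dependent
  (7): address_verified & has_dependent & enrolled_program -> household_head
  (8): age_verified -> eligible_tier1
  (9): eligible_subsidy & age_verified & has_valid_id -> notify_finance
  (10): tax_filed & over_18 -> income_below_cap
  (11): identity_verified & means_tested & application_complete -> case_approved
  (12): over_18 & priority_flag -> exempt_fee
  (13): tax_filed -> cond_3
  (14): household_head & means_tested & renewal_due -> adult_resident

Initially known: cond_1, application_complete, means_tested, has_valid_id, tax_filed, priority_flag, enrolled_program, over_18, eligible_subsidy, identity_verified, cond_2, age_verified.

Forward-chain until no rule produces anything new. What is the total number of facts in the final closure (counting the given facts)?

26

Round 1 — (1), (4), (8), (9), (10), (11), (12), (13), derive resident, cond_4, eligible_tier1, notify_finance, income_below_cap, case_approved, exempt_fee, cond_3.
Round 2 — (2), (5), (6), derive citizen, address_verified, has_dependent.
Round 3 — (3), (7), derive renewal_due, household_head.
Round 4 — (14), derive adult_resident.
Closure: {address_verified, adult_resident, age_verified, application_complete, case_approved, citizen, cond_1, cond_2, cond_3, cond_4, eligible_subsidy, eligible_tier1, enrolled_program, exempt_fee, has_dependent, has_valid_id, household_head, identity_verified, income_below_cap, means_tested, notify_finance, over_18, priority_flag, renewal_due, resident, tax_filed} — 26 facts.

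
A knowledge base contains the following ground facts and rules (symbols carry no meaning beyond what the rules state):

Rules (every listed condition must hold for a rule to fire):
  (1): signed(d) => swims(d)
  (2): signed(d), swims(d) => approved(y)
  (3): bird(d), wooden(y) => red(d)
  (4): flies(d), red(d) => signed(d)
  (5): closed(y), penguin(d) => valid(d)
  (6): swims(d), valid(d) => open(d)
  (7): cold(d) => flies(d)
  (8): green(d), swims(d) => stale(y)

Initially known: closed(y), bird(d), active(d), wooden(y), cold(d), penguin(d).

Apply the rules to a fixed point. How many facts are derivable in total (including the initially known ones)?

13

Round 1 fires (3), (5), (7), giving red(d), valid(d), flies(d).
Round 2 fires (4), giving signed(d).
Round 3 fires (1), giving swims(d).
Round 4 fires (2), (6), giving approved(y), open(d).
Closure: {active(d), approved(y), bird(d), closed(y), cold(d), flies(d), open(d), penguin(d), red(d), signed(d), swims(d), valid(d), wooden(y)} — 13 facts.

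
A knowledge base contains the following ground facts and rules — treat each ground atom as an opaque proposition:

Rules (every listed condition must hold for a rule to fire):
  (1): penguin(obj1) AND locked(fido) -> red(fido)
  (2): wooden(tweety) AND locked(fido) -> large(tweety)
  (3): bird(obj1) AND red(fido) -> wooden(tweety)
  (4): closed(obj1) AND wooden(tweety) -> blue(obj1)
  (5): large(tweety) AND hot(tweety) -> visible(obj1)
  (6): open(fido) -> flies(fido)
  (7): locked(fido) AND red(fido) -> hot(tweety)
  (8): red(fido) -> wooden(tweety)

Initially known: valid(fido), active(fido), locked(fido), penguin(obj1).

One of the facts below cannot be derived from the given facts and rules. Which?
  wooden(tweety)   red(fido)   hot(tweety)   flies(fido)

Round 1 — (1), derive red(fido).
Round 2 — (7), (8), derive hot(tweety), wooden(tweety).
Round 3 — (2), derive large(tweety).
Round 4 — (5), derive visible(obj1).
Derived: hot(tweety) (round 2), red(fido) (round 1), wooden(tweety) (round 2). flies(fido) never appears in any round.

flies(fido)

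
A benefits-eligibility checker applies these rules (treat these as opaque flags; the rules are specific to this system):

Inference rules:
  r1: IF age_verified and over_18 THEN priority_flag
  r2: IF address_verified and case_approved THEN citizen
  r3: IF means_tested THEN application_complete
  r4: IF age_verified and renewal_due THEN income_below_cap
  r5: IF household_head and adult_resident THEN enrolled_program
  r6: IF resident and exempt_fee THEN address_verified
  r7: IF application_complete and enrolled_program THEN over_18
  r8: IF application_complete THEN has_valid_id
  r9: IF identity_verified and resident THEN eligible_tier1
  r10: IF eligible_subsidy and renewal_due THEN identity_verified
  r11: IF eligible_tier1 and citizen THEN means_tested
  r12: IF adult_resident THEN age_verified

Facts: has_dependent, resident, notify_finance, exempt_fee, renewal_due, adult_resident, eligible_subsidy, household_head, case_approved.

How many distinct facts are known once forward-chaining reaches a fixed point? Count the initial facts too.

Round 1: r5 [IF household_head and adult_resident THEN enrolled_program]; r6 [IF resident and exempt_fee THEN address_verified]; r10 [IF eligible_subsidy and renewal_due THEN identity_verified]; r12 [IF adult_resident THEN age_verified]. New: enrolled_program, address_verified, identity_verified, age_verified.
Round 2: r2 [IF address_verified and case_approved THEN citizen]; r4 [IF age_verified and renewal_due THEN income_below_cap]; r9 [IF identity_verified and resident THEN eligible_tier1]. New: citizen, income_below_cap, eligible_tier1.
Round 3: r11 [IF eligible_tier1 and citizen THEN means_tested]. New: means_tested.
Round 4: r3 [IF means_tested THEN application_complete]. New: application_complete.
Round 5: r7 [IF application_complete and enrolled_program THEN over_18]; r8 [IF application_complete THEN has_valid_id]. New: over_18, has_valid_id.
Round 6: r1 [IF age_verified and over_18 THEN priority_flag]. New: priority_flag.
Closure: {address_verified, adult_resident, age_verified, application_complete, case_approved, citizen, eligible_subsidy, eligible_tier1, enrolled_program, exempt_fee, has_dependent, has_valid_id, household_head, identity_verified, income_below_cap, means_tested, notify_finance, over_18, priority_flag, renewal_due, resident} — 21 facts.

21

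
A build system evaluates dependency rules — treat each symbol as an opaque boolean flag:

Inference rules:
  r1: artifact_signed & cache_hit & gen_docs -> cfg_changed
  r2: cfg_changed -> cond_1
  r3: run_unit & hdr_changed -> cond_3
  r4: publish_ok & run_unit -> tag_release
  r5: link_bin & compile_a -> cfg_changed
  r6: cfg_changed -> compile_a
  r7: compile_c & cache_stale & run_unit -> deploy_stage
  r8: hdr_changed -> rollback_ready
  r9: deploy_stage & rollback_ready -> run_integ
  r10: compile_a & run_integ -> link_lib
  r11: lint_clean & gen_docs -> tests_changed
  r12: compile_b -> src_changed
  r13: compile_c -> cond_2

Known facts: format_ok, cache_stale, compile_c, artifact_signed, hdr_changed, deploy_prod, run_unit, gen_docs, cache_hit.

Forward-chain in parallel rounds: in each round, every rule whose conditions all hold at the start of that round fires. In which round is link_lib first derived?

Round 1 — r1, r3, r7, r8, r13, derive cfg_changed, cond_3, deploy_stage, rollback_ready, cond_2.
Round 2 — r2, r6, r9, derive cond_1, compile_a, run_integ.
Round 3 — r10, derive link_lib.
link_lib first appears in round 3.

3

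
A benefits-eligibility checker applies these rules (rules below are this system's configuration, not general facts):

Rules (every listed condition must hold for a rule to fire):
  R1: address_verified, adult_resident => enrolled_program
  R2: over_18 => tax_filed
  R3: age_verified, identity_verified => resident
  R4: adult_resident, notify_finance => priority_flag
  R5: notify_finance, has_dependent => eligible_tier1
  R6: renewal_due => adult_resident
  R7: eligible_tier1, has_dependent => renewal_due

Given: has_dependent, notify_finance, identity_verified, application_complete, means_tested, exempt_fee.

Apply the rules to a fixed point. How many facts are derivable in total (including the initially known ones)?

Round 1: R5 [notify_finance, has_dependent => eligible_tier1]. New: eligible_tier1.
Round 2: R7 [eligible_tier1, has_dependent => renewal_due]. New: renewal_due.
Round 3: R6 [renewal_due => adult_resident]. New: adult_resident.
Round 4: R4 [adult_resident, notify_finance => priority_flag]. New: priority_flag.
Closure: {adult_resident, application_complete, eligible_tier1, exempt_fee, has_dependent, identity_verified, means_tested, notify_finance, priority_flag, renewal_due} — 10 facts.

10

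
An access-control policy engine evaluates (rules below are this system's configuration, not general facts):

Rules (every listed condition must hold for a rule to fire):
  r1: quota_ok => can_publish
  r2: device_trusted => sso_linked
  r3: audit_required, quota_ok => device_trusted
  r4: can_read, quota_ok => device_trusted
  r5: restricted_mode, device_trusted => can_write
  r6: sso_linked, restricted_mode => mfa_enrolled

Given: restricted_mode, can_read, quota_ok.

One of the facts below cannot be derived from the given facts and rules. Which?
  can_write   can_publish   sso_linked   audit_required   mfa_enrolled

audit_required

Round 1: r1 [quota_ok => can_publish]; r4 [can_read, quota_ok => device_trusted]. New: can_publish, device_trusted.
Round 2: r2 [device_trusted => sso_linked]; r5 [restricted_mode, device_trusted => can_write]. New: sso_linked, can_write.
Round 3: r6 [sso_linked, restricted_mode => mfa_enrolled]. New: mfa_enrolled.
Derived: mfa_enrolled (round 3), can_write (round 2), can_publish (round 1), sso_linked (round 2). audit_required never appears in any round.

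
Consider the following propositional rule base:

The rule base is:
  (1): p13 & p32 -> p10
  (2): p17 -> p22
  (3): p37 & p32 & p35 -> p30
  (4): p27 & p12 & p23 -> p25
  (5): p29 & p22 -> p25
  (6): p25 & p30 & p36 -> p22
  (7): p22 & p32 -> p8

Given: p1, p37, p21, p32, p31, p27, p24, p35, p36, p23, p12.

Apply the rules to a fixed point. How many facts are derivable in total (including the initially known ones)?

Round 1: (3) [p37 & p32 & p35 -> p30]; (4) [p27 & p12 & p23 -> p25]. Adds p30, p25.
Round 2: (6) [p25 & p30 & p36 -> p22]. Adds p22.
Round 3: (7) [p22 & p32 -> p8]. Adds p8.
Closure: {p1, p12, p21, p22, p23, p24, p25, p27, p30, p31, p32, p35, p36, p37, p8} — 15 facts.

15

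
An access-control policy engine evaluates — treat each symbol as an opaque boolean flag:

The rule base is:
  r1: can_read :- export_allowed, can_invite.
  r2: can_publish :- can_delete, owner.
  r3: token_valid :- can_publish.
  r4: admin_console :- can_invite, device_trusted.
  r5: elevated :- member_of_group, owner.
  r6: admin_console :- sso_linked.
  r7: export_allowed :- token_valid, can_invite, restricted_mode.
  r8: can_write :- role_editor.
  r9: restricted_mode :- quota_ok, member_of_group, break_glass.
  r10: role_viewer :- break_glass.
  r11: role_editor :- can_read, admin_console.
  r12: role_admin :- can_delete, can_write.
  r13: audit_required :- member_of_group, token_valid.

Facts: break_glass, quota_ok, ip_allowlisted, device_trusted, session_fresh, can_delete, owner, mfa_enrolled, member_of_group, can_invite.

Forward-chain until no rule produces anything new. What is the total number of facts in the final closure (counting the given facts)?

22

Round 1 — r2, r4, r5, r9, r10, derive can_publish, admin_console, elevated, restricted_mode, role_viewer.
Round 2 — r3, derive token_valid.
Round 3 — r7, r13, derive export_allowed, audit_required.
Round 4 — r1, derive can_read.
Round 5 — r11, derive role_editor.
Round 6 — r8, derive can_write.
Round 7 — r12, derive role_admin.
Closure: {admin_console, audit_required, break_glass, can_delete, can_invite, can_publish, can_read, can_write, device_trusted, elevated, export_allowed, ip_allowlisted, member_of_group, mfa_enrolled, owner, quota_ok, restricted_mode, role_admin, role_editor, role_viewer, session_fresh, token_valid} — 22 facts.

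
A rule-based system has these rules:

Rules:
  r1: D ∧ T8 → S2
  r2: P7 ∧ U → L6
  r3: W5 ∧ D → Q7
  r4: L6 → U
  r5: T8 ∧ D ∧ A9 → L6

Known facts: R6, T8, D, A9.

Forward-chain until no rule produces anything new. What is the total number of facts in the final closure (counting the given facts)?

7

[1] r1 [D ∧ T8 → S2]; r5 [T8 ∧ D ∧ A9 → L6]. ⇒ new: S2, L6.
[2] r4 [L6 → U]. ⇒ new: U.
Closure: {A9, D, L6, R6, S2, T8, U} — 7 facts.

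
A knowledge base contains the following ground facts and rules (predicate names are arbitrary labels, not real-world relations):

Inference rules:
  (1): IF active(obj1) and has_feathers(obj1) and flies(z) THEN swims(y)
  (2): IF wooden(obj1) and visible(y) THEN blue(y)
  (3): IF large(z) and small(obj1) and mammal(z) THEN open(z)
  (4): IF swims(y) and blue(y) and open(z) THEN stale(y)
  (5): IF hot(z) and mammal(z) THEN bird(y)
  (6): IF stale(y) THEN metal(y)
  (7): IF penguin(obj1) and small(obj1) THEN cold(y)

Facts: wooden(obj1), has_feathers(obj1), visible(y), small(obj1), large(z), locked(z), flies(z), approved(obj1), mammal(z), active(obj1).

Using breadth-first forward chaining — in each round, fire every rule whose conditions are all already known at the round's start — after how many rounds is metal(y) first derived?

[1] (1) [IF active(obj1) and has_feathers(obj1) and flies(z) THEN swims(y)]; (2) [IF wooden(obj1) and visible(y) THEN blue(y)]; (3) [IF large(z) and small(obj1) and mammal(z) THEN open(z)]. ⇒ new: swims(y), blue(y), open(z).
[2] (4) [IF swims(y) and blue(y) and open(z) THEN stale(y)]. ⇒ new: stale(y).
[3] (6) [IF stale(y) THEN metal(y)]. ⇒ new: metal(y).
metal(y) first appears in round 3.

3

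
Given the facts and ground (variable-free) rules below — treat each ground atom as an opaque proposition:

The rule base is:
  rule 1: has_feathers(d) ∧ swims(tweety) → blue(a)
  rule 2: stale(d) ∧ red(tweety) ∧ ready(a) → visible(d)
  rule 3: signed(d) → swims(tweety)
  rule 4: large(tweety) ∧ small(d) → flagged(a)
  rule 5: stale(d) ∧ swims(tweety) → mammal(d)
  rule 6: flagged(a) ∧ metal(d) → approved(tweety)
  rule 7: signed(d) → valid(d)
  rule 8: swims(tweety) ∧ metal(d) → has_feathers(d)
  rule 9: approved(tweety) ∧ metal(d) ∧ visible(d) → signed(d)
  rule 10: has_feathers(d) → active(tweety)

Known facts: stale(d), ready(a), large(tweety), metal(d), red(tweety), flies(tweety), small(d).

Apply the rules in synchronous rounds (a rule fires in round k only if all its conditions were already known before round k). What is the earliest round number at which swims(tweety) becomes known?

Round 1 — rule 2, rule 4, derive visible(d), flagged(a).
Round 2 — rule 6, derive approved(tweety).
Round 3 — rule 9, derive signed(d).
Round 4 — rule 3, rule 7, derive swims(tweety), valid(d).
swims(tweety) first appears in round 4.

4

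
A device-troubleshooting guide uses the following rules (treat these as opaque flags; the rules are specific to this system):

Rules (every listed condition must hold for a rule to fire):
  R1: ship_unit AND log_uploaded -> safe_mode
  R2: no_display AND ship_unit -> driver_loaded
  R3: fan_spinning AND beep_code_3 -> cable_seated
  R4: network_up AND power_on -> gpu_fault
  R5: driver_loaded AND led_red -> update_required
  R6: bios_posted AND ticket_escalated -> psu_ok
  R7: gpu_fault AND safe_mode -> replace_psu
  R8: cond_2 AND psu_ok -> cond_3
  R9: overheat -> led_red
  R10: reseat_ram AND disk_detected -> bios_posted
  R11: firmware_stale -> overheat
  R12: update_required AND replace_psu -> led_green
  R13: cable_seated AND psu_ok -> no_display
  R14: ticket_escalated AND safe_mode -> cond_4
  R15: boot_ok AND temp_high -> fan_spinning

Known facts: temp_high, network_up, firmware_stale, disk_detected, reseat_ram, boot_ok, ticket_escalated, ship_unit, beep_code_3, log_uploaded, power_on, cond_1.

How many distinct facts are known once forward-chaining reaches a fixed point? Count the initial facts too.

26

Round 1 fires R1, R4, R10, R11, R15, giving safe_mode, gpu_fault, bios_posted, overheat, fan_spinning.
Round 2 fires R3, R6, R7, R9, R14, giving cable_seated, psu_ok, replace_psu, led_red, cond_4.
Round 3 fires R13, giving no_display.
Round 4 fires R2, giving driver_loaded.
Round 5 fires R5, giving update_required.
Round 6 fires R12, giving led_green.
Closure: {beep_code_3, bios_posted, boot_ok, cable_seated, cond_1, cond_4, disk_detected, driver_loaded, fan_spinning, firmware_stale, gpu_fault, led_green, led_red, log_uploaded, network_up, no_display, overheat, power_on, psu_ok, replace_psu, reseat_ram, safe_mode, ship_unit, temp_high, ticket_escalated, update_required} — 26 facts.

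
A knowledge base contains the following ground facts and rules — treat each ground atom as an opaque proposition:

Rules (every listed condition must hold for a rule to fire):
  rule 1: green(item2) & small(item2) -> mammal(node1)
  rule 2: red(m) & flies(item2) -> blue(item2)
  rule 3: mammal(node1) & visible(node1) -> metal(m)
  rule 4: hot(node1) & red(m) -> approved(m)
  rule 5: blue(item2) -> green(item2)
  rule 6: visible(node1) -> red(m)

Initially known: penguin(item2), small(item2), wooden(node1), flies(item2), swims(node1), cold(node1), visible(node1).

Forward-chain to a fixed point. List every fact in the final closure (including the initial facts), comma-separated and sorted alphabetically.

Round 1: rule 6 [visible(node1) -> red(m)]. Adds red(m).
Round 2: rule 2 [red(m) & flies(item2) -> blue(item2)]. Adds blue(item2).
Round 3: rule 5 [blue(item2) -> green(item2)]. Adds green(item2).
Round 4: rule 1 [green(item2) & small(item2) -> mammal(node1)]. Adds mammal(node1).
Round 5: rule 3 [mammal(node1) & visible(node1) -> metal(m)]. Adds metal(m).

blue(item2), cold(node1), flies(item2), green(item2), mammal(node1), metal(m), penguin(item2), red(m), small(item2), swims(node1), visible(node1), wooden(node1)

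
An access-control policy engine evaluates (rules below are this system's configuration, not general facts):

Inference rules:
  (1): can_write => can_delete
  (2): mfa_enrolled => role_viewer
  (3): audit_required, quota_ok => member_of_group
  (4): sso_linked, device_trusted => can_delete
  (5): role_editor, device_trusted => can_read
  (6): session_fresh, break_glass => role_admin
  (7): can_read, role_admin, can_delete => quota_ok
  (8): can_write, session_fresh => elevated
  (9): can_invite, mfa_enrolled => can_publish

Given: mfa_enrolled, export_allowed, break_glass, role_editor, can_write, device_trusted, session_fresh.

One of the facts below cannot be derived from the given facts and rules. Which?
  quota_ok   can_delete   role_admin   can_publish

can_publish

[1] (1) [can_write => can_delete]; (2) [mfa_enrolled => role_viewer]; (5) [role_editor, device_trusted => can_read]; (6) [session_fresh, break_glass => role_admin]; (8) [can_write, session_fresh => elevated]. ⇒ new: can_delete, role_viewer, can_read, role_admin, elevated.
[2] (7) [can_read, role_admin, can_delete => quota_ok]. ⇒ new: quota_ok.
Derived: role_admin (round 1), can_delete (round 1), quota_ok (round 2). can_publish never appears in any round.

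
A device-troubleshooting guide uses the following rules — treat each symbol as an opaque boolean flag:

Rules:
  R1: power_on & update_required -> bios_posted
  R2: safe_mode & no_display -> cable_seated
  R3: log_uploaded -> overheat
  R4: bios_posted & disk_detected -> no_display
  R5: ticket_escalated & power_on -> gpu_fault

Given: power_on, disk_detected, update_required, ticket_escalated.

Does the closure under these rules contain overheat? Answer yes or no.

Round 1: R1 [power_on & update_required -> bios_posted]; R5 [ticket_escalated & power_on -> gpu_fault]. Adds bios_posted, gpu_fault.
Round 2: R4 [bios_posted & disk_detected -> no_display]. Adds no_display.
Fixed point reached. overheat is concluded only by R3; R3 needs log_uploaded (never derived).

no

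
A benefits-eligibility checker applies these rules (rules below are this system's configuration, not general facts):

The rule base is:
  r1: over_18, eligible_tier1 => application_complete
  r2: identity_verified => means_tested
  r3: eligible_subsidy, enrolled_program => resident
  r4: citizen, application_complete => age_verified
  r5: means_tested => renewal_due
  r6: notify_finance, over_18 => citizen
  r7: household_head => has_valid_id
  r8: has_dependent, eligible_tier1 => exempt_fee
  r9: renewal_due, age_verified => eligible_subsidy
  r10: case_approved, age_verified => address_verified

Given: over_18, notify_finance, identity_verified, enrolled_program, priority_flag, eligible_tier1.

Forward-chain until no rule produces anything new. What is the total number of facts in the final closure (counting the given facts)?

13

[1] r1 [over_18, eligible_tier1 => application_complete]; r2 [identity_verified => means_tested]; r6 [notify_finance, over_18 => citizen]. ⇒ new: application_complete, means_tested, citizen.
[2] r4 [citizen, application_complete => age_verified]; r5 [means_tested => renewal_due]. ⇒ new: age_verified, renewal_due.
[3] r9 [renewal_due, age_verified => eligible_subsidy]. ⇒ new: eligible_subsidy.
[4] r3 [eligible_subsidy, enrolled_program => resident]. ⇒ new: resident.
Closure: {age_verified, application_complete, citizen, eligible_subsidy, eligible_tier1, enrolled_program, identity_verified, means_tested, notify_finance, over_18, priority_flag, renewal_due, resident} — 13 facts.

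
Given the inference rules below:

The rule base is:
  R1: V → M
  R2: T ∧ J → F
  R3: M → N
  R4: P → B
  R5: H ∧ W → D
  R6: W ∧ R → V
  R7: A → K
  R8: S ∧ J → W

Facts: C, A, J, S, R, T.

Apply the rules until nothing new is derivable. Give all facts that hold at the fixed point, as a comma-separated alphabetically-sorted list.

A, C, F, J, K, M, N, R, S, T, V, W

Round 1: R2 [T ∧ J → F]; R7 [A → K]; R8 [S ∧ J → W]. New: F, K, W.
Round 2: R6 [W ∧ R → V]. New: V.
Round 3: R1 [V → M]. New: M.
Round 4: R3 [M → N]. New: N.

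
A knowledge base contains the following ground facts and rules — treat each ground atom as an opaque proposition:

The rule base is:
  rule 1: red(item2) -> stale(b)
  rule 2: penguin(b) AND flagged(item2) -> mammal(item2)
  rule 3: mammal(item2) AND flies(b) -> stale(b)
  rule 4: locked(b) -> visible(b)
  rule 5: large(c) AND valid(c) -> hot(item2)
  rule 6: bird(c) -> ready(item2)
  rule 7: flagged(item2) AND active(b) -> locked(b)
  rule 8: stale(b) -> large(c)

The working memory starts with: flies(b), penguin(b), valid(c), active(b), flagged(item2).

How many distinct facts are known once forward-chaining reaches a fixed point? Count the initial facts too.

Round 1: rule 2 [penguin(b) AND flagged(item2) -> mammal(item2)]; rule 7 [flagged(item2) AND active(b) -> locked(b)]. Adds mammal(item2), locked(b).
Round 2: rule 3 [mammal(item2) AND flies(b) -> stale(b)]; rule 4 [locked(b) -> visible(b)]. Adds stale(b), visible(b).
Round 3: rule 8 [stale(b) -> large(c)]. Adds large(c).
Round 4: rule 5 [large(c) AND valid(c) -> hot(item2)]. Adds hot(item2).
Closure: {active(b), flagged(item2), flies(b), hot(item2), large(c), locked(b), mammal(item2), penguin(b), stale(b), valid(c), visible(b)} — 11 facts.

11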